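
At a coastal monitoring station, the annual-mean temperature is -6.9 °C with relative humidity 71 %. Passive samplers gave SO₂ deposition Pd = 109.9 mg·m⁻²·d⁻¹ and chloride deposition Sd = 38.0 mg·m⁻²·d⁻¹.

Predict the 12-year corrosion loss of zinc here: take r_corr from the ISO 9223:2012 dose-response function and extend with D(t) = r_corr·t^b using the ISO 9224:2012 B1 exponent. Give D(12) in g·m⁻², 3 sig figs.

zinc: T≤10 °C ⇒ hinge +0.038·(-6.9−10) = -0.6422
  Pd branch = 0.0129·Pd^0.44·e^(0.046·RH+f) = 1.406 μm/a
  Cl⁻ term: 0.0175·38.0^0.57·exp(0.008·71+0.085·-6.9) = 0.1366
  sum: 1.406 + 0.1366 → r_corr = 1.543 μm/a
ISO 9224: D(t) = r_corr · t^b with b = 0.813 (zinc, B1)
  D(12) = 1.543 × 12^0.813 = 1.543 × 7.54 = 11.63 μm
  Mass loss = 11.63 μm × 7.14 g/cm³ = 83.07 g·m⁻²

D(12) = 83.1 g·m⁻²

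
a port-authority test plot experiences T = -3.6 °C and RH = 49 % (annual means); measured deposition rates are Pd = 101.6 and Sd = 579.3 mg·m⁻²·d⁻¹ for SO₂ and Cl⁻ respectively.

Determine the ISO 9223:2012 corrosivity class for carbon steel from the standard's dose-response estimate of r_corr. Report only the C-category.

C3

carbon steel: f(T) = +0.150·(T−10) [T≤10 °C] = -2.0400
  SO₂ term: 1.77·101.6^0.52·exp(0.02·49-2.0400) = 6.78
  Cl⁻ term: 0.102·579.3^0.62·exp(0.033·49+0.04·-3.6) = 22.98
  r_corr = 6.78 + 22.98 = 29.76 μm/a
ISO 9223 Table 2 (carbon steel): 25 < 29.8 ≤ 50 μm/a ⇒ C3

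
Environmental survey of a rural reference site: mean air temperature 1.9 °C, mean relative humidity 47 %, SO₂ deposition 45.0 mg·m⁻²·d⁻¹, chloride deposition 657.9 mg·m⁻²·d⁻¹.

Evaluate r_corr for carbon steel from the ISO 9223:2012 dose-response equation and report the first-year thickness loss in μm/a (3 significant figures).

r_corr = 38.7 μm/a

carbon steel: temperature factor f = +0.150·(-8.1) = -1.2150
  SO₂ term: 1.77·45.0^0.52·exp(0.02·47-1.2150) = 9.732
  Sd branch = 0.102·Sd^0.62·e^(0.033·RH+0.04·T) = 29 μm/a
  r_corr = 9.732 + 29 = 38.74 μm/a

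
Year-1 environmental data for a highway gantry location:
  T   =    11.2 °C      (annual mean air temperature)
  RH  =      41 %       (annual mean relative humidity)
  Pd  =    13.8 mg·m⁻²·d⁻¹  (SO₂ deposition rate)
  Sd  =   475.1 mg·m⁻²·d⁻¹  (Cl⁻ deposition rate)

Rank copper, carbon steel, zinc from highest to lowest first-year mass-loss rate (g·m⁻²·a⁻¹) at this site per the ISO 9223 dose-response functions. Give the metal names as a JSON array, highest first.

copper: f(T) = -0.080·(T−10) [T>10 °C] = -0.0960
  sulphur-dioxide contribution → 0.107 μm/a
  chloride contribution → 0.41 μm/a
  ⇒ r_corr(copper) = 0.5171 μm/a
  mass loss = 0.5171 μm/a × 8.96 g/cm³ = 4.633 g·m⁻²·a⁻¹
carbon steel: f(T) = -0.054·(T−10) [T>10 °C] = -0.0648
  sulphur-dioxide contribution → 14.75 μm/a
  chloride contribution → 28.21 μm/a
  ⇒ r_corr(carbon steel) = 42.95 μm/a
  mass loss = 42.95 μm/a × 7.85 g/cm³ = 337.2 g·m⁻²·a⁻¹
zinc: temperature factor f = -0.071·(1.2) = -0.0852
  sulphur-dioxide contribution → 0.2479 μm/a
  chloride contribution → 2.112 μm/a
  total first-year rate 2.36 μm/a
  mass loss = 2.36 μm/a × 7.14 g/cm³ = 16.85 g·m⁻²·a⁻¹
Ordering by g·m⁻²·a⁻¹: carbon steel (337) > zinc (16.8) > copper (4.63)

["carbon steel", "zinc", "copper"]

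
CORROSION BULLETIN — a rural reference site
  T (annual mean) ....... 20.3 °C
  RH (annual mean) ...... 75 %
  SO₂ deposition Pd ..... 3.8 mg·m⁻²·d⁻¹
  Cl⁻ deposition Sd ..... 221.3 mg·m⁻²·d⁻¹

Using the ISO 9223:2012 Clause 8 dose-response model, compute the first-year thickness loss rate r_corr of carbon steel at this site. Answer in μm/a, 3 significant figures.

r_corr = 86.7 μm/a

carbon steel: temperature factor f = -0.054·(10.3) = -0.5562
  sulphur-dioxide contribution → 9.106 μm/a
  chloride contribution → 77.63 μm/a
  total first-year rate 86.73 μm/a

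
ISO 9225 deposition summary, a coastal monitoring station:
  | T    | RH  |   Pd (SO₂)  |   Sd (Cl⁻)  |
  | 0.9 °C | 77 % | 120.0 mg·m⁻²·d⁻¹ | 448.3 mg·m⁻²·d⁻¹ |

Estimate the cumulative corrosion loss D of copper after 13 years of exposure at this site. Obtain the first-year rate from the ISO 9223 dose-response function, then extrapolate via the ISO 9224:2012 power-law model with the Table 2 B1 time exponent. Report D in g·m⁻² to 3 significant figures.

D(13) = 71.4 g·m⁻²

copper: f(T) = +0.126·(T−10) [T≤10 °C] = -1.1466
  sulphur-dioxide contribution → 0.5494 μm/a
  chloride contribution → 0.8906 μm/a
  ⇒ r_corr(copper) = 1.44 μm/a
Long-term exponent b (ISO 9224 Table 2, B1) = 0.667
  D(13) = 1.44 × 13^0.667 = 1.44 × 5.534 = 7.968 μm
  Mass loss = 7.968 μm × 8.96 g/cm³ = 71.39 g·m⁻²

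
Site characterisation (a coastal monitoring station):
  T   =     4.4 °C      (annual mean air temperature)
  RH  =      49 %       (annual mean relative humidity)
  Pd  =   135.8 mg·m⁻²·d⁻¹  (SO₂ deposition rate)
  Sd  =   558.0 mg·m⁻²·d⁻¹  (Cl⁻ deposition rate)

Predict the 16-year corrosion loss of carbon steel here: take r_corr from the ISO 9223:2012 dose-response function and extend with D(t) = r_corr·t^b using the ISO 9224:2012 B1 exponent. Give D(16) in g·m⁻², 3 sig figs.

D(16) = 1.91e+03 g·m⁻²

carbon steel: T≤10 °C ⇒ hinge +0.150·(4.4−10) = -0.8400
  sulphur-dioxide contribution → 26.17 μm/a
  chloride contribution → 30.92 μm/a
  ⇒ r_corr(carbon steel) = 57.09 μm/a
Power-law: D(16) = r_corr · 16^0.523
  D(16) = 57.09 × 16^0.523 = 57.09 × 4.263 = 243.4 μm
  Mass loss = 243.4 μm × 7.85 g/cm³ = 1911 g·m⁻²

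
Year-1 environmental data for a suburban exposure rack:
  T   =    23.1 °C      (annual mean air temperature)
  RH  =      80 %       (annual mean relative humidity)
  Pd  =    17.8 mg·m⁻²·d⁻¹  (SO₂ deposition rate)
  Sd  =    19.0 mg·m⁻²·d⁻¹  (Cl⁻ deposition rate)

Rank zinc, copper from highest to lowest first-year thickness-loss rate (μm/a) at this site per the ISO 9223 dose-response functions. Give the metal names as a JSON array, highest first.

["zinc", "copper"]

zinc: T>10 °C ⇒ hinge -0.071·(23.1−10) = -0.9301
  Pd branch = 0.0129·Pd^0.44·e^(0.046·RH+f) = 0.7162 μm/a
  Cl⁻ term: 0.0175·19.0^0.57·exp(0.008·80+0.085·23.1) = 1.267
  r_corr = 0.7162 + 1.267 = 1.983 μm/a
copper: f(T) = -0.080·(T−10) [T>10 °C] = -1.0480
  SO₂ term: 0.0053·17.8^0.26·exp(0.059·80-1.0480) = 0.4407
  Cl⁻ term: 0.01025·19.0^0.27·exp(0.036·80+0.049·23.1) = 1.254
  r_corr = 0.4407 + 1.254 = 1.695 μm/a
Ordering by μm/a: zinc (1.98) > copper (1.69)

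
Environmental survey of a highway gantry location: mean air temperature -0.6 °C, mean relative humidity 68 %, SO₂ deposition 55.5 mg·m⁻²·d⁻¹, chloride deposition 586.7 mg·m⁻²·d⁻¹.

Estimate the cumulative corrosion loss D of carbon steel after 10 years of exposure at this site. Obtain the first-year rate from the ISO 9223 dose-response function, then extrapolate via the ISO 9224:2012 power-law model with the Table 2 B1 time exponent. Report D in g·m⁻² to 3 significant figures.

carbon steel: f(T) = +0.150·(T−10) [T≤10 °C] = -1.5900
  Pd branch = 1.77·Pd^0.52·e^(0.02·RH+f) = 11.35 μm/a
  Cl⁻ term: 0.102·586.7^0.62·exp(0.033·68+0.04·-0.6) = 48.88
  sum: 11.35 + 48.88 → r_corr = 60.24 μm/a
ISO 9224: D(t) = r_corr · t^b with b = 0.523 (carbon steel, B1)
  D(10) = 60.24 × 10^0.523 = 60.24 × 3.334 = 200.8 μm
  Mass loss = 200.8 μm × 7.85 g/cm³ = 1577 g·m⁻²

D(10) = 1.58e+03 g·m⁻²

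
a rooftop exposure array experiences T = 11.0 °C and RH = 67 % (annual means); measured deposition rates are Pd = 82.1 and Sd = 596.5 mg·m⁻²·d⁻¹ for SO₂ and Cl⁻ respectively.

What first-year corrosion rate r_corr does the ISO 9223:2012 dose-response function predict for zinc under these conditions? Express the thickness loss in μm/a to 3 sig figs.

r_corr = 4.73 μm/a

zinc: f(T) = -0.071·(T−10) [T>10 °C] = -0.0710
  sulphur-dioxide contribution → 1.822 μm/a
  chloride contribution → 2.911 μm/a
  ⇒ r_corr(zinc) = 4.733 μm/a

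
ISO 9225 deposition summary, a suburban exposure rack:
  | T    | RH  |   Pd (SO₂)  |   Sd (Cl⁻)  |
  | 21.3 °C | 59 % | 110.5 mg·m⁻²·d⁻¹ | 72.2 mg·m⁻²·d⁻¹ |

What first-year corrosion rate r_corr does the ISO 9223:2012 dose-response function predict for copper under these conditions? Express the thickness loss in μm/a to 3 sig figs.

copper: temperature factor f = -0.080·(11.3) = -0.9040
  sulphur-dioxide contribution → 0.237 μm/a
  chloride contribution → 0.7731 μm/a
  ⇒ r_corr(copper) = 1.01 μm/a

r_corr = 1.01 μm/a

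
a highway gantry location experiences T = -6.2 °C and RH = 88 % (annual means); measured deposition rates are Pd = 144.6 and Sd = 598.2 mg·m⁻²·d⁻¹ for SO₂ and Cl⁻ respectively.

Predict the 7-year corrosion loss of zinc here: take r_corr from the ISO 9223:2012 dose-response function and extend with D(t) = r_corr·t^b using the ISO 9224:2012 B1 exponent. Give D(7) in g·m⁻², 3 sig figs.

zinc: f(T) = +0.038·(T−10) [T≤10 °C] = -0.6156
  SO₂ term: 0.0129·144.6^0.44·exp(0.046·88-0.6156) = 3.562
  Sd branch = 0.0175·Sd^0.57·e^(0.008·RH+0.085·T) = 0.7993 μm/a
  sum: 3.562 + 0.7993 → r_corr = 4.362 μm/a
Power-law: D(7) = r_corr · 7^0.813
  D(7) = 4.362 × 7^0.813 = 4.362 × 4.865 = 21.22 μm
  Mass loss = 21.22 μm × 7.14 g/cm³ = 151.5 g·m⁻²

D(7) = 152 g·m⁻²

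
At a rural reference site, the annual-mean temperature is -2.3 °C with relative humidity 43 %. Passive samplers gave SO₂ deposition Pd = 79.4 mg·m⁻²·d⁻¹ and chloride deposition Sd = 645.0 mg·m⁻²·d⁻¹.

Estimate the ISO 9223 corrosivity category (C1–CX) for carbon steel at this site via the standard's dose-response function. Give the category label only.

C3

carbon steel: temperature factor f = +0.150·(-12.3) = -1.8450
  SO₂ term: 1.77·79.4^0.52·exp(0.02·43-1.8450) = 6.428
  Sd branch = 0.102·Sd^0.62·e^(0.033·RH+0.04·T) = 21.22 μm/a
  sum: 6.428 + 21.22 → r_corr = 27.65 μm/a
27.7 μm/a falls in (25, 50] for carbon steel → category C3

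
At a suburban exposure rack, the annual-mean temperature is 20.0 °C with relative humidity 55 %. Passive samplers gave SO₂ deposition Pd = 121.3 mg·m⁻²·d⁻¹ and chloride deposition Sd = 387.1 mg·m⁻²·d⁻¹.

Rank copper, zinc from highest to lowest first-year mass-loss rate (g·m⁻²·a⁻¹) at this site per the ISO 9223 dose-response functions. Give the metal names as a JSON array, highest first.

copper: temperature factor f = -0.080·(10.0) = -0.8000
  sulphur-dioxide contribution → 0.2128 μm/a
  chloride contribution → 0.9884 μm/a
  ⇒ r_corr(copper) = 1.201 μm/a
  mass loss = 1.201 μm/a × 8.96 g/cm³ = 10.76 g·m⁻²·a⁻¹
zinc: temperature factor f = -0.071·(10.0) = -0.7100
  sulphur-dioxide contribution → 0.6575 μm/a
  chloride contribution → 4.441 μm/a
  total first-year rate 5.099 μm/a
  mass loss = 5.099 μm/a × 7.14 g/cm³ = 36.4 g·m⁻²·a⁻¹
Ordering by g·m⁻²·a⁻¹: zinc (36.4) > copper (10.8)

["zinc", "copper"]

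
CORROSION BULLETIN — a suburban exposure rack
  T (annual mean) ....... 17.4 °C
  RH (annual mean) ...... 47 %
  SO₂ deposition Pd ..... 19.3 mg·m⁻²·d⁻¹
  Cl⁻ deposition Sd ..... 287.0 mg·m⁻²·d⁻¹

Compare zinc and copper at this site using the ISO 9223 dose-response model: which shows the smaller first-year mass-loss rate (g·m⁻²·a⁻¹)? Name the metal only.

copper

zinc: temperature factor f = -0.071·(7.4) = -0.5254
  Pd branch = 0.0129·Pd^0.44·e^(0.046·RH+f) = 0.2438 μm/a
  Cl⁻ term: 0.0175·287.0^0.57·exp(0.008·47+0.085·17.4) = 2.816
  r_corr = 0.2438 + 2.816 = 3.06 μm/a
  mass loss = 3.06 μm/a × 7.14 g/cm³ = 21.85 g·m⁻²·a⁻¹
copper: temperature factor f = -0.080·(7.4) = -0.5920
  SO₂ term: 0.0053·19.3^0.26·exp(0.059·47-0.5920) = 0.1013
  Cl⁻ term: 0.01025·287.0^0.27·exp(0.036·47+0.049·17.4) = 0.6018
  r_corr = 0.1013 + 0.6018 = 0.7031 μm/a
  mass loss = 0.7031 μm/a × 8.96 g/cm³ = 6.3 g·m⁻²·a⁻¹
Ordering by g·m⁻²·a⁻¹: zinc (21.8) > copper (6.3)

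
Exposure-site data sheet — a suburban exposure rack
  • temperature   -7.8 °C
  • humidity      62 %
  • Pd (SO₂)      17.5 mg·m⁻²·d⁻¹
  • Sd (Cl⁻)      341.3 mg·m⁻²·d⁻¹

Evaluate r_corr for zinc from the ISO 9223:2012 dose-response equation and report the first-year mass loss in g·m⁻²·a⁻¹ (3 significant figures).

zinc: temperature factor f = +0.038·(-17.8) = -0.6764
  Pd branch = 0.0129·Pd^0.44·e^(0.046·RH+f) = 0.4003 μm/a
  Cl⁻ term: 0.0175·341.3^0.57·exp(0.008·62+0.085·-7.8) = 0.4115
  r_corr = 0.4003 + 0.4115 = 0.8118 μm/a
Convert to mass loss: 0.8118 μm/a × 7.14 g/cm³ = 5.796 g·m⁻²·a⁻¹

r_corr = 5.80 g·m⁻²·a⁻¹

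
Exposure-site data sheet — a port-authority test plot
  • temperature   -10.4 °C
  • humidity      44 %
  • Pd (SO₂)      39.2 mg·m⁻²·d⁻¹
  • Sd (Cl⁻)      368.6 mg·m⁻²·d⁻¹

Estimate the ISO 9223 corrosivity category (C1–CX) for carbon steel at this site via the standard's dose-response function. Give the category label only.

C2

carbon steel: T≤10 °C ⇒ hinge +0.150·(-10.4−10) = -3.0600
  SO₂ term: 1.77·39.2^0.52·exp(0.02·44-3.0600) = 1.348
  Cl⁻ term: 0.102·368.6^0.62·exp(0.033·44+0.04·-10.4) = 11.21
  sum: 1.348 + 11.21 → r_corr = 12.56 μm/a
ISO 9223 Table 2 (carbon steel): 1.3 < 12.6 ≤ 25 μm/a ⇒ C2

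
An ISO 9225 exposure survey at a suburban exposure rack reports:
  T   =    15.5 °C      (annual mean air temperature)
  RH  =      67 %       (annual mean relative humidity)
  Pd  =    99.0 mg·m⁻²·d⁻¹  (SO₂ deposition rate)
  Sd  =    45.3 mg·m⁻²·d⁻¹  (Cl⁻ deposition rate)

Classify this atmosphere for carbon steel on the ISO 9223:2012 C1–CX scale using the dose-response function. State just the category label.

C4

carbon steel: f(T) = -0.054·(T−10) [T>10 °C] = -0.2970
  sulphur-dioxide contribution → 54.79 μm/a
  chloride contribution → 18.4 μm/a
  total first-year rate 73.19 μm/a
73.2 μm/a falls in (50, 80] for carbon steel → category C4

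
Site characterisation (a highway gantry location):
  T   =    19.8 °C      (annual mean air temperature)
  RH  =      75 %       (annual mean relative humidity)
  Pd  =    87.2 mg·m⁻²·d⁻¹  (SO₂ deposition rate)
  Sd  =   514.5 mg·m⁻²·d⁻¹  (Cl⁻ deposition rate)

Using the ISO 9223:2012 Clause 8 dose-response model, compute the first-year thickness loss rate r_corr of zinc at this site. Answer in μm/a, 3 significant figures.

r_corr = 7.47 μm/a

zinc: temperature factor f = -0.071·(9.8) = -0.6958
  Pd branch = 0.0129·Pd^0.44·e^(0.046·RH+f) = 1.447 μm/a
  Sd branch = 0.0175·Sd^0.57·e^(0.008·RH+0.085·T) = 6.026 μm/a
  r_corr = 1.447 + 6.026 = 7.473 μm/a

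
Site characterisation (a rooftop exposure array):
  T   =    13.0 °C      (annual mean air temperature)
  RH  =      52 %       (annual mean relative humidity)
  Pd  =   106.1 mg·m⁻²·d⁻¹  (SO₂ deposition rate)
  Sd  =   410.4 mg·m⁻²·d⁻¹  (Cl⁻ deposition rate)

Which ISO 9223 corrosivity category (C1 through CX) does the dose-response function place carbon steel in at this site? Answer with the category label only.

C5

carbon steel: temperature factor f = -0.054·(3.0) = -0.1620
  sulphur-dioxide contribution → 48.16 μm/a
  chloride contribution → 39.8 μm/a
  total first-year rate 87.96 μm/a
ISO 9223 Table 2 (carbon steel): 80 < 88 ≤ 200 μm/a ⇒ C5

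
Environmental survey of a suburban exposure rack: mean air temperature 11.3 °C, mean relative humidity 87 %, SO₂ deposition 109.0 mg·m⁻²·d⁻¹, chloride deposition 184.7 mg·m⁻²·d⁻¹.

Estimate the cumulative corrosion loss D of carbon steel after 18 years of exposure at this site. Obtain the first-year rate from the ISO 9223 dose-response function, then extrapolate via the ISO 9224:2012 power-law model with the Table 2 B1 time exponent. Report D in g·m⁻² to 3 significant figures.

carbon steel: temperature factor f = -0.054·(1.3) = -0.0702
  sulphur-dioxide contribution → 107.8 μm/a
  chloride contribution → 71.94 μm/a
  ⇒ r_corr(carbon steel) = 179.7 μm/a
Power-law: D(18) = r_corr · 18^0.523
  D(18) = 179.7 × 18^0.523 = 179.7 × 4.534 = 815 μm
  Mass loss = 815 μm × 7.85 g/cm³ = 6398 g·m⁻²

D(18) = 6.40e+03 g·m⁻²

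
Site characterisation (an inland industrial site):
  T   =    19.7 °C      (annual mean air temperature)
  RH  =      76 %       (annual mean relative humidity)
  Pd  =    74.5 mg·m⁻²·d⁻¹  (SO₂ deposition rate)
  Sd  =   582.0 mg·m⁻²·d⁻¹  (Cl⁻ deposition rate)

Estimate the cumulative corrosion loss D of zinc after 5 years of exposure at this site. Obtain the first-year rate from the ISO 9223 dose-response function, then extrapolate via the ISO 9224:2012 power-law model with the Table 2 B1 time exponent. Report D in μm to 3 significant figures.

zinc: T>10 °C ⇒ hinge -0.071·(19.7−10) = -0.6887
  Pd branch = 0.0129·Pd^0.44·e^(0.046·RH+f) = 1.424 μm/a
  Cl⁻ term: 0.0175·582.0^0.57·exp(0.008·76+0.085·19.7) = 6.461
  sum: 1.424 + 6.461 → r_corr = 7.885 μm/a
Long-term exponent b (ISO 9224 Table 2, B1) = 0.813
  D(5) = 7.885 × 5^0.813 = 7.885 × 3.701 = 29.18 μm

D(5) = 29.2 μm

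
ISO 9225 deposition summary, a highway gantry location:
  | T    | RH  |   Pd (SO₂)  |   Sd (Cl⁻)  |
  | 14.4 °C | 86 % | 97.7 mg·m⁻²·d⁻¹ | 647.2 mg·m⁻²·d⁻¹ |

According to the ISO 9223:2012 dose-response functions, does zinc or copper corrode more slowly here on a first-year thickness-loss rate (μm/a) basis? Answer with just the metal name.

copper

zinc: temperature factor f = -0.071·(4.4) = -0.3124
  sulphur-dioxide contribution → 3.703 μm/a
  chloride contribution → 4.739 μm/a
  ⇒ r_corr(zinc) = 8.442 μm/a
copper: f(T) = -0.080·(T−10) [T>10 °C] = -0.3520
  sulphur-dioxide contribution → 1.961 μm/a
  chloride contribution → 2.635 μm/a
  ⇒ r_corr(copper) = 4.595 μm/a
Ordering by μm/a: zinc (8.44) > copper (4.6)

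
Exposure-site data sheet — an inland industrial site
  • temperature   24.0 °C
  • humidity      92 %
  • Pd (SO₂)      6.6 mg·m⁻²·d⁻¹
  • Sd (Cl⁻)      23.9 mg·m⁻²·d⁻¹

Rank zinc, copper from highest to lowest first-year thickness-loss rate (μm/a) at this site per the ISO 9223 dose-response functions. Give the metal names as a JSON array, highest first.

zinc: T>10 °C ⇒ hinge -0.071·(24.0−10) = -0.9940
  sulphur-dioxide contribution → 0.7541 μm/a
  chloride contribution → 1.715 μm/a
  ⇒ r_corr(zinc) = 2.469 μm/a
copper: f(T) = -0.080·(T−10) [T>10 °C] = -1.1200
  sulphur-dioxide contribution → 0.6431 μm/a
  chloride contribution → 2.148 μm/a
  ⇒ r_corr(copper) = 2.791 μm/a
Ordering by μm/a: copper (2.79) > zinc (2.47)

["copper", "zinc"]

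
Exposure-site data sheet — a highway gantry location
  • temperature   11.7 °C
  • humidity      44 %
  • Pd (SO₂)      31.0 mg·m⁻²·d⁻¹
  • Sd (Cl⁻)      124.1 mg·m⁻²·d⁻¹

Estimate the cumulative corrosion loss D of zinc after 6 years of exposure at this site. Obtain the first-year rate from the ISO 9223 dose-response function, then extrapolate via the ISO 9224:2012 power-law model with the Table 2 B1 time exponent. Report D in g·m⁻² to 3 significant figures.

D(6) = 44.2 g·m⁻²

zinc: f(T) = -0.071·(T−10) [T>10 °C] = -0.1207
  SO₂ term: 0.0129·31.0^0.44·exp(0.046·44-0.1207) = 0.3921
  Sd branch = 0.0175·Sd^0.57·e^(0.008·RH+0.085·T) = 1.05 μm/a
  sum: 0.3921 + 1.05 → r_corr = 1.442 μm/a
Long-term exponent b (ISO 9224 Table 2, B1) = 0.813
  D(6) = 1.442 × 6^0.813 = 1.442 × 4.292 = 6.19 μm
  Mass loss = 6.19 μm × 7.14 g/cm³ = 44.2 g·m⁻²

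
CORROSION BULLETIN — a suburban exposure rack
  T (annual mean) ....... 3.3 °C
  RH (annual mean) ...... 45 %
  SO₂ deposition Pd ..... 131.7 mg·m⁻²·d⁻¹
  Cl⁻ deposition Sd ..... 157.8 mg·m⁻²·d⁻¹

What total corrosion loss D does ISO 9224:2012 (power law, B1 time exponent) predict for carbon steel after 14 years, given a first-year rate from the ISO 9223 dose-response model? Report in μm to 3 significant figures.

carbon steel: f(T) = +0.150·(T−10) [T≤10 °C] = -1.0050
  Pd branch = 1.77·Pd^0.52·e^(0.02·RH+f) = 20.16 μm/a
  Cl⁻ term: 0.102·157.8^0.62·exp(0.033·45+0.04·3.3) = 11.85
  sum: 20.16 + 11.85 → r_corr = 32.01 μm/a
ISO 9224: D(t) = r_corr · t^b with b = 0.523 (carbon steel, B1)
  D(14) = 32.01 × 14^0.523 = 32.01 × 3.976 = 127.3 μm

D(14) = 127 μm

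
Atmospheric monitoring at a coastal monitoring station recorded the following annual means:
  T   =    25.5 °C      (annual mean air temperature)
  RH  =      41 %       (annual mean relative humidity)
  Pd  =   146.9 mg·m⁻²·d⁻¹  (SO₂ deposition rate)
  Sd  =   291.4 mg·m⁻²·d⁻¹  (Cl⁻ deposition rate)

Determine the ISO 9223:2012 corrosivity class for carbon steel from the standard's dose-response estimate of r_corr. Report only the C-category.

C4

carbon steel: T>10 °C ⇒ hinge -0.054·(25.5−10) = -0.8370
  SO₂ term: 1.77·146.9^0.52·exp(0.02·41-0.8370) = 23.3
  Cl⁻ term: 0.102·291.4^0.62·exp(0.033·41+0.04·25.5) = 36.91
  sum: 23.3 + 36.91 → r_corr = 60.22 μm/a
60.2 μm/a falls in (50, 80] for carbon steel → category C4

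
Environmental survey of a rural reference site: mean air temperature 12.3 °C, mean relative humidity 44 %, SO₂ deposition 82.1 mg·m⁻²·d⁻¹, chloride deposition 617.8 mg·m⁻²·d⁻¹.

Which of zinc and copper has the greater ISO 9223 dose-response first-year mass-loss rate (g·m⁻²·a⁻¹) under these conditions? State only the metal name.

zinc

zinc: T>10 °C ⇒ hinge -0.071·(12.3−10) = -0.1633
  sulphur-dioxide contribution → 0.5768 μm/a
  chloride contribution → 2.759 μm/a
  ⇒ r_corr(zinc) = 3.336 μm/a
  mass loss = 3.336 μm/a × 7.14 g/cm³ = 23.82 g·m⁻²·a⁻¹
copper: temperature factor f = -0.080·(2.3) = -0.1840
  sulphur-dioxide contribution → 0.186 μm/a
  chloride contribution → 0.5175 μm/a
  ⇒ r_corr(copper) = 0.7035 μm/a
  mass loss = 0.7035 μm/a × 8.96 g/cm³ = 6.304 g·m⁻²·a⁻¹
Ordering by g·m⁻²·a⁻¹: zinc (23.8) > copper (6.3)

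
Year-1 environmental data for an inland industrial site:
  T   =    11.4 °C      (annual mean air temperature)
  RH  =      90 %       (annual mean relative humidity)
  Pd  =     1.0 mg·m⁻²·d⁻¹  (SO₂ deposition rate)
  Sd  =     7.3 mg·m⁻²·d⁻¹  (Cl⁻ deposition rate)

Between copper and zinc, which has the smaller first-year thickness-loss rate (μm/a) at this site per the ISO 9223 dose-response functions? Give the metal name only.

copper: temperature factor f = -0.080·(1.4) = -0.1120
  sulphur-dioxide contribution → 0.9588 μm/a
  chloride contribution → 0.7826 μm/a
  ⇒ r_corr(copper) = 1.741 μm/a
zinc: temperature factor f = -0.071·(1.4) = -0.0994
  sulphur-dioxide contribution → 0.7335 μm/a
  chloride contribution → 0.2942 μm/a
  ⇒ r_corr(zinc) = 1.028 μm/a
Ordering by μm/a: copper (1.74) > zinc (1.03)

zinc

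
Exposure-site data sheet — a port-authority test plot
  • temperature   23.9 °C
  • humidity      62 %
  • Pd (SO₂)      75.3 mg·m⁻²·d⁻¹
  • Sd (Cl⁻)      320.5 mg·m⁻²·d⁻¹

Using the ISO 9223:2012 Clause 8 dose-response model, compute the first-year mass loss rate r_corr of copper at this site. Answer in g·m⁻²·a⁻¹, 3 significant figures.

r_corr = 15.0 g·m⁻²·a⁻¹

copper: f(T) = -0.080·(T−10) [T>10 °C] = -1.1120
  sulphur-dioxide contribution → 0.2079 μm/a
  chloride contribution → 1.463 μm/a
  ⇒ r_corr(copper) = 1.671 μm/a
Convert to mass loss: 1.671 μm/a × 8.96 g/cm³ = 14.97 g·m⁻²·a⁻¹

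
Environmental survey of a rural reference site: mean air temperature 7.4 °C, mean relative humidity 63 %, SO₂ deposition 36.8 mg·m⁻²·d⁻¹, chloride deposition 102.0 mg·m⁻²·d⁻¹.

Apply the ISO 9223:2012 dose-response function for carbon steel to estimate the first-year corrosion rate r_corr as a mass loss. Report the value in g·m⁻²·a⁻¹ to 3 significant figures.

r_corr = 368 g·m⁻²·a⁻¹

carbon steel: f(T) = +0.150·(T−10) [T≤10 °C] = -0.3900
  Pd branch = 1.77·Pd^0.52·e^(0.02·RH+f) = 27.55 μm/a
  Sd branch = 0.102·Sd^0.62·e^(0.033·RH+0.04·T) = 19.29 μm/a
  r_corr = 27.55 + 19.29 = 46.84 μm/a
Convert to mass loss: 46.84 μm/a × 7.85 g/cm³ = 367.7 g·m⁻²·a⁻¹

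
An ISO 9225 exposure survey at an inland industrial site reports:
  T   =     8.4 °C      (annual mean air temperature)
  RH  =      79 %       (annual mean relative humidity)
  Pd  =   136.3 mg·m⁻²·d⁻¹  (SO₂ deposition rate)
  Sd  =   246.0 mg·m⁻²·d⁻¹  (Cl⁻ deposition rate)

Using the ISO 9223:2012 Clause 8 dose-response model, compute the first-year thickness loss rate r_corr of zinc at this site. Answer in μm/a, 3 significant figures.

r_corr = 5.55 μm/a

zinc: temperature factor f = +0.038·(-1.6) = -0.0608
  Pd branch = 0.0129·Pd^0.44·e^(0.046·RH+f) = 3.996 μm/a
  Sd branch = 0.0175·Sd^0.57·e^(0.008·RH+0.085·T) = 1.55 μm/a
  r_corr = 3.996 + 1.55 = 5.546 μm/a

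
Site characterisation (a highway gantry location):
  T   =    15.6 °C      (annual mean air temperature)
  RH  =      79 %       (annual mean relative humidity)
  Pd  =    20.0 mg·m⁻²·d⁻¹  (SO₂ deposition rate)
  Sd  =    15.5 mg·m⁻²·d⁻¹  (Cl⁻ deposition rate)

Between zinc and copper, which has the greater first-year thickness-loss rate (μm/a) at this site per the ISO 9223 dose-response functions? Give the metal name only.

zinc

zinc: f(T) = -0.071·(T−10) [T>10 °C] = -0.3976
  sulphur-dioxide contribution → 1.226 μm/a
  chloride contribution → 0.5914 μm/a
  ⇒ r_corr(zinc) = 1.818 μm/a
copper: T>10 °C ⇒ hinge -0.080·(15.6−10) = -0.4480
  sulphur-dioxide contribution → 0.7802 μm/a
  chloride contribution → 0.7929 μm/a
  total first-year rate 1.573 μm/a
Ordering by μm/a: zinc (1.82) > copper (1.57)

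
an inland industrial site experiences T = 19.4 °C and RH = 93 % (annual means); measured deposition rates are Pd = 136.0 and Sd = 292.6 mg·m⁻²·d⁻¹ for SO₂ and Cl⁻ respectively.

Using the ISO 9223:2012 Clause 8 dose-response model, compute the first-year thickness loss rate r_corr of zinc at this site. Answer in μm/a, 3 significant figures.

zinc: temperature factor f = -0.071·(9.4) = -0.6674
  SO₂ term: 0.0129·136.0^0.44·exp(0.046·93-0.6674) = 4.144
  Sd branch = 0.0175·Sd^0.57·e^(0.008·RH+0.085·T) = 4.876 μm/a
  sum: 4.144 + 4.876 → r_corr = 9.02 μm/a

r_corr = 9.02 μm/a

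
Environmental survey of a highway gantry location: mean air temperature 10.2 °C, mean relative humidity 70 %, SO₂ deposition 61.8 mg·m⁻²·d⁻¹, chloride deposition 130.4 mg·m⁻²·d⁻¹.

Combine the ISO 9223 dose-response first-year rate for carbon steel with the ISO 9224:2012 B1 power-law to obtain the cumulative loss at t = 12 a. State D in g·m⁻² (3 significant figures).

carbon steel: f(T) = -0.054·(T−10) [T>10 °C] = -0.0108
  SO₂ term: 1.77·61.8^0.52·exp(0.02·70-0.0108) = 60.62
  Cl⁻ term: 0.102·130.4^0.62·exp(0.033·70+0.04·10.2) = 31.66
  r_corr = 60.62 + 31.66 = 92.28 μm/a
Long-term exponent b (ISO 9224 Table 2, B1) = 0.523
  D(12) = 92.28 × 12^0.523 = 92.28 × 3.668 = 338.5 μm
  Mass loss = 338.5 μm × 7.85 g/cm³ = 2657 g·m⁻²

D(12) = 2.66e+03 g·m⁻²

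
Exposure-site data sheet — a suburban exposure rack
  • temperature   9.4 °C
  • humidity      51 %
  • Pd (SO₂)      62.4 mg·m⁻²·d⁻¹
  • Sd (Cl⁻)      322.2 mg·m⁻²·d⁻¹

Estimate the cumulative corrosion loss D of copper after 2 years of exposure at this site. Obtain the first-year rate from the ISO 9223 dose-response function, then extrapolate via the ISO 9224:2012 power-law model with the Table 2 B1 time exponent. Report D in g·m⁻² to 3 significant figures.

D(2) = 11.0 g·m⁻²

copper: f(T) = +0.126·(T−10) [T≤10 °C] = -0.0756
  Pd branch = 0.0053·Pd^0.26·e^(0.059·RH+f) = 0.2917 μm/a
  Cl⁻ term: 0.01025·322.2^0.27·exp(0.036·51+0.049·9.4) = 0.4845
  r_corr = 0.2917 + 0.4845 = 0.7763 μm/a
ISO 9224: D(t) = r_corr · t^b with b = 0.667 (copper, B1)
  D(2) = 0.7763 × 2^0.667 = 0.7763 × 1.588 = 1.233 μm
  Mass loss = 1.233 μm × 8.96 g/cm³ = 11.04 g·m⁻²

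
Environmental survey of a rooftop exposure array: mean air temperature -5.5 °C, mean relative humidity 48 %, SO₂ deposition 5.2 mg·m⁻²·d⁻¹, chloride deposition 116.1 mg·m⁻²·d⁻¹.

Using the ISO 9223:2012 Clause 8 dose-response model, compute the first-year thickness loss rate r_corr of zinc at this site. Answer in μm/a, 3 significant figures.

r_corr = 0.376 μm/a

zinc: T≤10 °C ⇒ hinge +0.038·(-5.5−10) = -0.5890
  SO₂ term: 0.0129·5.2^0.44·exp(0.046·48-0.5890) = 0.1345
  Sd branch = 0.0175·Sd^0.57·e^(0.008·RH+0.085·T) = 0.242 μm/a
  sum: 0.1345 + 0.242 → r_corr = 0.3765 μm/a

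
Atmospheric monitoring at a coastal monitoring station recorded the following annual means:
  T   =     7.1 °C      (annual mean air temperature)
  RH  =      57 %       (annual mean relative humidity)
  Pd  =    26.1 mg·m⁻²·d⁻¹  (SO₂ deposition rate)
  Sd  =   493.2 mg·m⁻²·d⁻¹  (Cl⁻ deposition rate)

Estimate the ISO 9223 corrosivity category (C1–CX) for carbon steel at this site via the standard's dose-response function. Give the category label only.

carbon steel: f(T) = +0.150·(T−10) [T≤10 °C] = -0.4350
  sulphur-dioxide contribution → 19.53 μm/a
  chloride contribution → 41.55 μm/a
  ⇒ r_corr(carbon steel) = 61.08 μm/a
61.1 μm/a falls in (50, 80] for carbon steel → category C4

C4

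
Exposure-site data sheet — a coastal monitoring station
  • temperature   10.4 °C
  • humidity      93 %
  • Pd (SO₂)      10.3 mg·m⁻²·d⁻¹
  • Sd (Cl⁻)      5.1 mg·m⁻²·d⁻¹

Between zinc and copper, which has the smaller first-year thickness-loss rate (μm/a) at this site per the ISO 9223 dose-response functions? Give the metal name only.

zinc

zinc: T>10 °C ⇒ hinge -0.071·(10.4−10) = -0.0284
  sulphur-dioxide contribution → 2.522 μm/a
  chloride contribution → 0.2256 μm/a
  ⇒ r_corr(zinc) = 2.748 μm/a
copper: temperature factor f = -0.080·(0.4) = -0.0320
  sulphur-dioxide contribution → 2.273 μm/a
  chloride contribution → 0.7535 μm/a
  total first-year rate 3.027 μm/a
Ordering by μm/a: copper (3.03) > zinc (2.75)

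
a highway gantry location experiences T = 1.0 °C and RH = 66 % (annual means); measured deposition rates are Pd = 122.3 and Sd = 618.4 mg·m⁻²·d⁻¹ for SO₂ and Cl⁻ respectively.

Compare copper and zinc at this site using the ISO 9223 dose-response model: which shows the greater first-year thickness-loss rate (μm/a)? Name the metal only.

copper: T≤10 °C ⇒ hinge +0.126·(1.0−10) = -1.1340
  SO₂ term: 0.0053·122.3^0.26·exp(0.059·66-1.1340) = 0.2922
  Cl⁻ term: 0.01025·618.4^0.27·exp(0.036·66+0.049·1.0) = 0.6569
  r_corr = 0.2922 + 0.6569 = 0.9491 μm/a
zinc: T≤10 °C ⇒ hinge +0.038·(1.0−10) = -0.3420
  SO₂ term: 0.0129·122.3^0.44·exp(0.046·66-0.3420) = 1.581
  Cl⁻ term: 0.0175·618.4^0.57·exp(0.008·66+0.085·1.0) = 1.26
  r_corr = 1.581 + 1.26 = 2.841 μm/a
Ordering by μm/a: zinc (2.84) > copper (0.949)

zinc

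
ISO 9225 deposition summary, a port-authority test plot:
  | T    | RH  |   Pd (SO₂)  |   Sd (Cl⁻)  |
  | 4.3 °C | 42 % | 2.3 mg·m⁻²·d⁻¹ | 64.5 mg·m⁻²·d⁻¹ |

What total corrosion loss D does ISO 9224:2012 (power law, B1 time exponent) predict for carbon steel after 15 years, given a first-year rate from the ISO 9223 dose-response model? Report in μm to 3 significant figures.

carbon steel: T≤10 °C ⇒ hinge +0.150·(4.3−10) = -0.8550
  sulphur-dioxide contribution → 2.689 μm/a
  chloride contribution → 6.414 μm/a
  total first-year rate 9.103 μm/a
Power-law: D(15) = r_corr · 15^0.523
  D(15) = 9.103 × 15^0.523 = 9.103 × 4.122 = 37.52 μm

D(15) = 37.5 μm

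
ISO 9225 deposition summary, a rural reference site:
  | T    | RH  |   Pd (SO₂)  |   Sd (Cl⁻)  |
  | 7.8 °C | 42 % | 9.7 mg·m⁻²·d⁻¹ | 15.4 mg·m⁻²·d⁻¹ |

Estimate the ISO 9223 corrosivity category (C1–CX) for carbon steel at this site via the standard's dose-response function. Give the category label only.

C2

carbon steel: T≤10 °C ⇒ hinge +0.150·(7.8−10) = -0.3300
  SO₂ term: 1.77·9.7^0.52·exp(0.02·42-0.3300) = 9.607
  Sd branch = 0.102·Sd^0.62·e^(0.033·RH+0.04·T) = 3.036 μm/a
  sum: 9.607 + 3.036 → r_corr = 12.64 μm/a
12.6 μm/a falls in (1.3, 25] for carbon steel → category C2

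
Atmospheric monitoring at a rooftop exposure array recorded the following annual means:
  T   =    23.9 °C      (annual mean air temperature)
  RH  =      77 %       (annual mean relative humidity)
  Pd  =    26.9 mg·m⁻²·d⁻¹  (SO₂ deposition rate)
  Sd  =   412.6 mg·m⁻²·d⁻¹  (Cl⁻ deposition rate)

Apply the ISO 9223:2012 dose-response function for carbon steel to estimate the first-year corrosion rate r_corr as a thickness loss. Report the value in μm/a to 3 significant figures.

carbon steel: f(T) = -0.054·(T−10) [T>10 °C] = -0.7506
  SO₂ term: 1.77·26.9^0.52·exp(0.02·77-0.7506) = 21.59
  Sd branch = 0.102·Sd^0.62·e^(0.033·RH+0.04·T) = 140.9 μm/a
  r_corr = 21.59 + 140.9 = 162.5 μm/a

r_corr = 163 μm/a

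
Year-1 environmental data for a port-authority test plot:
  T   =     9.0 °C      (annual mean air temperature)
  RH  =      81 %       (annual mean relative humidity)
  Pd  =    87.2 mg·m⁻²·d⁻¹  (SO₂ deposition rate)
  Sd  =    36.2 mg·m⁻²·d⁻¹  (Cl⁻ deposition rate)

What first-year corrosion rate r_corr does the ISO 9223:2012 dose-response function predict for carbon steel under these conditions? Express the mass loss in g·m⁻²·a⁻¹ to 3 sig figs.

carbon steel: T≤10 °C ⇒ hinge +0.150·(9.0−10) = -0.1500
  Pd branch = 1.77·Pd^0.52·e^(0.02·RH+f) = 78.61 μm/a
  Cl⁻ term: 0.102·36.2^0.62·exp(0.033·81+0.04·9.0) = 19.6
  r_corr = 78.61 + 19.6 = 98.2 μm/a
Convert to mass loss: 98.2 μm/a × 7.85 g/cm³ = 770.9 g·m⁻²·a⁻¹

r_corr = 771 g·m⁻²·a⁻¹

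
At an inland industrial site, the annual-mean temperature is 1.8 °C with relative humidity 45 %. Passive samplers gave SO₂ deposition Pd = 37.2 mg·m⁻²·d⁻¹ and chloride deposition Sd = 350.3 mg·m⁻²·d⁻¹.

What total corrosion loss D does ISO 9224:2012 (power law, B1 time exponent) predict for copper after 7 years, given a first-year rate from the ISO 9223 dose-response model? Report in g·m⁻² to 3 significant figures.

D(7) = 11.3 g·m⁻²

copper: T≤10 °C ⇒ hinge +0.126·(1.8−10) = -1.0332
  Pd branch = 0.0053·Pd^0.26·e^(0.059·RH+f) = 0.0687 μm/a
  Sd branch = 0.01025·Sd^0.27·e^(0.036·RH+0.049·T) = 0.2752 μm/a
  r_corr = 0.0687 + 0.2752 = 0.3439 μm/a
Long-term exponent b (ISO 9224 Table 2, B1) = 0.667
  D(7) = 0.3439 × 7^0.667 = 0.3439 × 3.662 = 1.259 μm
  Mass loss = 1.259 μm × 8.96 g/cm³ = 11.28 g·m⁻²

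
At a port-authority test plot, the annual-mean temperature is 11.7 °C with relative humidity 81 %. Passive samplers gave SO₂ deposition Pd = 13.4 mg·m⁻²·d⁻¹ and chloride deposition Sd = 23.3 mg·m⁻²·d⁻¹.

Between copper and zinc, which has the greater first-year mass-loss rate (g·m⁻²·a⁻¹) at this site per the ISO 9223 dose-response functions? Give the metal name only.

copper: T>10 °C ⇒ hinge -0.080·(11.7−10) = -0.1360
  SO₂ term: 0.0053·13.4^0.26·exp(0.059·81-0.1360) = 1.081
  Sd branch = 0.01025·Sd^0.27·e^(0.036·RH+0.049·T) = 0.7858 μm/a
  sum: 1.081 + 0.7858 → r_corr = 1.867 μm/a
  mass loss = 1.867 μm/a × 8.96 g/cm³ = 16.72 g·m⁻²·a⁻¹
zinc: temperature factor f = -0.071·(1.7) = -0.1207
  Pd branch = 0.0129·Pd^0.44·e^(0.046·RH+f) = 1.487 μm/a
  Cl⁻ term: 0.0175·23.3^0.57·exp(0.008·81+0.085·11.7) = 0.5442
  r_corr = 1.487 + 0.5442 = 2.031 μm/a
  mass loss = 2.031 μm/a × 7.14 g/cm³ = 14.5 g·m⁻²·a⁻¹
Ordering by g·m⁻²·a⁻¹: copper (16.7) > zinc (14.5)

copper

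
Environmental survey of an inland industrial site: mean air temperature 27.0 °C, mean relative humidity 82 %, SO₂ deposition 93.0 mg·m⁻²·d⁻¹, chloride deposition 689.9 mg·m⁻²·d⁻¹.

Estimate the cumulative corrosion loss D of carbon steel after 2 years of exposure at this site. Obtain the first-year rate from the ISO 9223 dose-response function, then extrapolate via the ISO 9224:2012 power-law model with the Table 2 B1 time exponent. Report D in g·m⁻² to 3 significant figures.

D(2) = 3.35e+03 g·m⁻²

carbon steel: f(T) = -0.054·(T−10) [T>10 °C] = -0.9180
  sulphur-dioxide contribution → 38.47 μm/a
  chloride contribution → 258.8 μm/a
  ⇒ r_corr(carbon steel) = 297.2 μm/a
Power-law: D(2) = r_corr · 2^0.523
  D(2) = 297.2 × 2^0.523 = 297.2 × 1.437 = 427.1 μm
  Mass loss = 427.1 μm × 7.85 g/cm³ = 3353 g·m⁻²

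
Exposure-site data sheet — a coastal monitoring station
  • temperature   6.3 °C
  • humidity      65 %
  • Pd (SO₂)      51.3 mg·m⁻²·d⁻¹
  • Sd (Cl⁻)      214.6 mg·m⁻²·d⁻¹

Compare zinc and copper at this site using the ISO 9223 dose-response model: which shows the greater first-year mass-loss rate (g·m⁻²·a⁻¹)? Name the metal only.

zinc

zinc: T≤10 °C ⇒ hinge +0.038·(6.3−10) = -0.1406
  Pd branch = 0.0129·Pd^0.44·e^(0.046·RH+f) = 1.26 μm/a
  Cl⁻ term: 0.0175·214.6^0.57·exp(0.008·65+0.085·6.3) = 1.073
  sum: 1.26 + 1.073 → r_corr = 2.333 μm/a
  mass loss = 2.333 μm/a × 7.14 g/cm³ = 16.66 g·m⁻²·a⁻¹
copper: f(T) = +0.126·(T−10) [T≤10 °C] = -0.4662
  Pd branch = 0.0053·Pd^0.26·e^(0.059·RH+f) = 0.4285 μm/a
  Cl⁻ term: 0.01025·214.6^0.27·exp(0.036·65+0.049·6.3) = 0.6174
  sum: 0.4285 + 0.6174 → r_corr = 1.046 μm/a
  mass loss = 1.046 μm/a × 8.96 g/cm³ = 9.371 g·m⁻²·a⁻¹
Ordering by g·m⁻²·a⁻¹: zinc (16.7) > copper (9.37)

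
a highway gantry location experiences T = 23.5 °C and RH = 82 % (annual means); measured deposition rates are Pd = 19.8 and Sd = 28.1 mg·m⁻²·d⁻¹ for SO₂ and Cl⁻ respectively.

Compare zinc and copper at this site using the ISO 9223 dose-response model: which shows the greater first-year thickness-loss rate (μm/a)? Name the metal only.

zinc

zinc: temperature factor f = -0.071·(13.5) = -0.9585
  sulphur-dioxide contribution → 0.7999 μm/a
  chloride contribution → 1.664 μm/a
  total first-year rate 2.464 μm/a
copper: T>10 °C ⇒ hinge -0.080·(23.5−10) = -1.0800
  sulphur-dioxide contribution → 0.4937 μm/a
  chloride contribution → 1.528 μm/a
  ⇒ r_corr(copper) = 2.021 μm/a
Ordering by μm/a: zinc (2.46) > copper (2.02)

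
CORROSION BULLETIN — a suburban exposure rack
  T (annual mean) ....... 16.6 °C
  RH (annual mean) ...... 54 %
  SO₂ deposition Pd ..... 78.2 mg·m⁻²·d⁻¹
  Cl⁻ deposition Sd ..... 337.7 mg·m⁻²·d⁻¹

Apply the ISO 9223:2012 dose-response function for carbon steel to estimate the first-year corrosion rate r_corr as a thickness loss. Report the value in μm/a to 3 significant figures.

r_corr = 78.7 μm/a

carbon steel: temperature factor f = -0.054·(6.6) = -0.3564
  Pd branch = 1.77·Pd^0.52·e^(0.02·RH+f) = 35.21 μm/a
  Sd branch = 0.102·Sd^0.62·e^(0.033·RH+0.04·T) = 43.51 μm/a
  sum: 35.21 + 43.51 → r_corr = 78.72 μm/a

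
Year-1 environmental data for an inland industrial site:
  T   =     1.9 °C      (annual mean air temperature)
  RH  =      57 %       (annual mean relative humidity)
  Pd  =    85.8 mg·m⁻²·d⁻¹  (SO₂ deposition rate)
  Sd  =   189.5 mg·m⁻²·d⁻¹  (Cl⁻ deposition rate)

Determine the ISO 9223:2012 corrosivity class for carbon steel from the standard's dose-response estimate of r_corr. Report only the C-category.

C3

carbon steel: f(T) = +0.150·(T−10) [T≤10 °C] = -1.2150
  Pd branch = 1.77·Pd^0.52·e^(0.02·RH+f) = 16.63 μm/a
  Sd branch = 0.102·Sd^0.62·e^(0.033·RH+0.04·T) = 18.65 μm/a
  r_corr = 16.63 + 18.65 = 35.28 μm/a
ISO 9223 Table 2 (carbon steel): 25 < 35.3 ≤ 50 μm/a ⇒ C3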